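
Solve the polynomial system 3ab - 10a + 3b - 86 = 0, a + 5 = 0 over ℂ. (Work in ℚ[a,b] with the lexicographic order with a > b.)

{(-5, -3)}

Compute a lex Gröbner basis by Buchberger's algorithm.
f_1 = 3ab - 10a + 3b - 86, LT = ab.
f_2 = a + 5, LT = a.

S(f_1,f_2): lcm = ab. S = -10/3a - 4b - 86/3.
  reduce S modulo (f_1, f_2):
  remainder -4b - 12 ≠ 0; add h_3 = -4b - 12 to the basis.

The other S-polynomials (S(f_1,h_3), S(f_2,h_3)) all reduce to 0 modulo the current basis, so we have a Gröbner basis.
Inter-reduce: drop elements whose leading term is divisible by another's, tail-reduce, and make monic.
Reduced Gröbner basis: {a + 5, b + 3}.

From the last basis element, b + 3 = 0, so b takes values in {-3}. Each choice, substituted upward through the basis, yields the corresponding point(s) of the solution set.
  b = -3: the earlier basis element becomes a + 5 = 0, giving a = -5 — point (-5, -3).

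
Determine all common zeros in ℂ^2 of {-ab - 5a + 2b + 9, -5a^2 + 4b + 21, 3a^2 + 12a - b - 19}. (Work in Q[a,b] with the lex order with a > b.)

{(1, -4)}

Compute a lex Gröbner basis by Buchberger's algorithm.
f_1 = -ab - 5a + 2b + 9, LT = ab.
f_2 = -5a^2 + 4b + 21, LT = a^2.
f_3 = 3a^2 + 12a - b - 19, LT = a^2.

S(f_1,f_2): lcm = a^2b. S = 5a^2 - 2ab - 9a + 4/5b^2 + 21/5b.
  leading term a^2: subtract (-1)·f_2 from 5a^2 - 2ab - 9a + 4/5b^2 + 21/5b → -2ab - 9a + 4/5b^2 + 41/5b + 21
  leading term ab: subtract (2)·f_1 from -2ab - 9a + 4/5b^2 + 41/5b + 21 → a + 4/5b^2 + 21/5b + 3
  leading term a: no divisor's leading term divides it; move a to the remainder.
  leading term b^2: no divisor's leading term divides it; move 4/5b^2 to the remainder.
  leading term b: no divisor's leading term divides it; move 21/5b to the remainder.
  leading term 1: no divisor's leading term divides it; move 3 to the remainder.
  remainder a + 4/5b^2 + 21/5b + 3 ≠ 0; add h_4 = a + 4/5b^2 + 21/5b + 3 to the basis.

S(f_1,f_3): lcm = a^2b. S = 5a^2 - 6ab - 9a + 1/3b^2 + 19/3b.
  leading term a^2: subtract (-1)·f_2 from 5a^2 - 6ab - 9a + 1/3b^2 + 19/3b → -6ab - 9a + 1/3b^2 + 31/3b + 21
  leading term ab: subtract (6)·f_1 from -6ab - 9a + 1/3b^2 + 31/3b + 21 → 21a + 1/3b^2 - 5/3b - 33
  leading term a: subtract (21)·h_4 from 21a + 1/3b^2 - 5/3b - 33 → -247/15b^2 - 1348/15b - 96
  leading term b^2: no divisor's leading term divides it; move -247/15b^2 to the remainder.
  leading term b: no divisor's leading term divides it; move -1348/15b to the remainder.
  leading term 1: no divisor's leading term divides it; move -96 to the remainder.
  remainder -247/15b^2 - 1348/15b - 96 ≠ 0; add h_5 = -247/15b^2 - 1348/15b - 96 to the basis.

S(f_2,f_3): lcm = a^2. S = -4a - 7/15b + 32/15.
  leading term a: subtract (-4)·h_4 from -4a - 7/15b + 32/15 → 16/5b^2 + 49/3b + 212/15
  leading term b^2: subtract (-48/247)·h_5 from 16/5b^2 + 49/3b + 212/15 → -4189/3705b - 16756/3705
  leading term b: no divisor's leading term divides it; move -4189/3705b to the remainder.
  leading term 1: no divisor's leading term divides it; move -16756/3705 to the remainder.
  remainder -4189/3705b - 16756/3705 ≠ 0; add h_6 = -4189/3705b - 16756/3705 to the basis.

The other S-polynomials (S(f_1,h_4), S(f_2,h_4), S(f_3,h_4), S(f_1,h_5), S(f_2,h_5), S(f_3,h_5), S(h_4,h_5), S(f_1,h_6), S(f_2,h_6), S(f_3,h_6), S(h_4,h_6), S(h_5,h_6)) all reduce to 0 modulo the current basis, so we have a Gröbner basis.
Inter-reduce: drop elements whose leading term is divisible by another's, tail-reduce, and make monic.
Reduced Gröbner basis: {a - 1, b + 4}.

The lex basis is triangular: the last element involves only b. Solving b + 4 = 0 gives b ∈ {-4}; substituting each value into the earlier elements determines the remaining variables.
  b = -4: the earlier basis element becomes a - 1 = 0, giving a = 1 — point (1, -4).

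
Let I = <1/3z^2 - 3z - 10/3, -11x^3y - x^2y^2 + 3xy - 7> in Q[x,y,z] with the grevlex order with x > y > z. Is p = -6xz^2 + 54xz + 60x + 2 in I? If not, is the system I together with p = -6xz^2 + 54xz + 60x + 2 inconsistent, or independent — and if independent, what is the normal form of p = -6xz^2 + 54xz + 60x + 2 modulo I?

Adjoining -6xz^2 + 54xz + 60x + 2 makes the ideal the whole ring: the system is inconsistent.

First compute the reduced Gröbner basis of I by Buchberger's algorithm.
f_1 = 1/3z^2 - 3z - 10/3, LT = z^2.
f_2 = -11x^3y - x^2y^2 + 3xy - 7, LT = x^3y.

The S-polynomials (S(f_1,f_2)) all reduce to 0 modulo the current basis, so we have a Gröbner basis.
Inter-reduce: drop elements whose leading term is divisible by another's, tail-reduce, and make monic.
Reduced Gröbner basis: {x^3y + 1/11x^2y^2 - 3/11xy + 7/11, z^2 - 9z - 10}.
Label its elements g_1 = x^3y + 1/11x^2y^2 - 3/11xy + 7/11, g_2 = z^2 - 9z - 10.

Reduce p = -6xz^2 + 54xz + 60x + 2 modulo G:
  leading term xz^2: subtract (-6x)·g_2 from -6xz^2 + 54xz + 60x + 2 → 2
  leading term 1: no divisor's leading term divides it; move 2 to the remainder.
  normal form = 2.
The normal form is nonzero, so p ∉ I. Since p minus its normal form lies in I, I + (p) = I + (r) where r = 2; decide whether this ideal is the whole ring.
Here r = 2 is a nonzero constant, hence a unit: 1 ∈ I + (p), the Gröbner basis of I + (p) is {1}, and the enlarged system has no common solution — adjoining p is inconsistent.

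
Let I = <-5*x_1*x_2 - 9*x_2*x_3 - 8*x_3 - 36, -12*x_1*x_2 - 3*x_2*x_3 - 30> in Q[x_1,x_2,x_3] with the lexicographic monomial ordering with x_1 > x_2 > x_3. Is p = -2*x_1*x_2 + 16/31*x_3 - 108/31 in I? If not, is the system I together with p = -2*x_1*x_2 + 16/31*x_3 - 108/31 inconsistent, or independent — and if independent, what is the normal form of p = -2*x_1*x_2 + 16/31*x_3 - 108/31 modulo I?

First compute the reduced Gröbner basis of I by Buchberger's algorithm.
f_1 = -5*x_1*x_2 - 9*x_2*x_3 - 8*x_3 - 36, LT = x_1*x_2.
f_2 = -12*x_1*x_2 - 3*x_2*x_3 - 30, LT = x_1*x_2.

S(f_1,f_2): lcm = x_1*x_2. S = 31/20*x_2*x_3 + 8/5*x_3 + 47/10.
  leading term x_2*x_3: no divisor's leading term divides it; move 31/20*x_2*x_3 to the remainder.
  leading term x_3: no divisor's leading term divides it; move 8/5*x_3 to the remainder.
  leading term 1: no divisor's leading term divides it; move 47/10 to the remainder.
  remainder 31/20*x_2*x_3 + 8/5*x_3 + 47/10 ≠ 0; add h_3 = 31/20*x_2*x_3 + 8/5*x_3 + 47/10 to the basis.

S(f_1,h_3): lcm = x_1*x_2*x_3. S = -32/31*x_1*x_3 - 94/31*x_1 + 9/5*x_2*x_3**2 + 8/5*x_3**2 + 36/5*x_3.
  leading term x_1*x_3: no divisor's leading term divides it; move -32/31*x_1*x_3 to the remainder.
  leading term x_1: no divisor's leading term divides it; move -94/31*x_1 to the remainder.
  leading term x_2*x_3**2: subtract (36/31*x_3)·h_3 from 9/5*x_2*x_3**2 + 8/5*x_3**2 + 36/5*x_3 → -8/31*x_3**2 + 54/31*x_3
  leading term x_3**2: no divisor's leading term divides it; move -8/31*x_3**2 to the remainder.
  leading term x_3: no divisor's leading term divides it; move 54/31*x_3 to the remainder.
  remainder -32/31*x_1*x_3 - 94/31*x_1 - 8/31*x_3**2 + 54/31*x_3 ≠ 0; add h_4 = -32/31*x_1*x_3 - 94/31*x_1 - 8/31*x_3**2 + 54/31*x_3 to the basis.

S(f_2,h_3): lcm = x_1*x_2*x_3. S = -32/31*x_1*x_3 - 94/31*x_1 + 1/4*x_2*x_3**2 + 5/2*x_3.
  leading term x_1*x_3: subtract (1)·h_4 from -32/31*x_1*x_3 - 94/31*x_1 + 1/4*x_2*x_3**2 + 5/2*x_3 → 1/4*x_2*x_3**2 + 8/31*x_3**2 + 47/62*x_3
  leading term x_2*x_3**2: subtract (5/31*x_3)·h_3 from 1/4*x_2*x_3**2 + 8/31*x_3**2 + 47/62*x_3 → 0
  remainder 0.

S(f_1,h_4): lcm = x_1*x_2*x_3. S = -47/16*x_1*x_2 + 31/20*x_2*x_3**2 + 27/16*x_2*x_3 + 8/5*x_3**2 + 36/5*x_3.
  leading term x_1*x_2: subtract (47/80)·f_1 from -47/16*x_1*x_2 + 31/20*x_2*x_3**2 + 27/16*x_2*x_3 + 8/5*x_3**2 + 36/5*x_3 → 31/20*x_2*x_3**2 + 279/40*x_2*x_3 + 8/5*x_3**2 + 119/10*x_3 + 423/20
  leading term x_2*x_3**2: subtract (x_3)·h_3 from 31/20*x_2*x_3**2 + 279/40*x_2*x_3 + 8/5*x_3**2 + 119/10*x_3 + 423/20 → 279/40*x_2*x_3 + 36/5*x_3 + 423/20
  leading term x_2*x_3: subtract (9/2)·h_3 from 279/40*x_2*x_3 + 36/5*x_3 + 423/20 → 0
  remainder 0.

S(f_2,h_4): lcm = x_1*x_2*x_3. S = -47/16*x_1*x_2 + 27/16*x_2*x_3 + 5/2*x_3.
  leading term x_1*x_2: subtract (47/80)·f_1 from -47/16*x_1*x_2 + 27/16*x_2*x_3 + 5/2*x_3 → 279/40*x_2*x_3 + 36/5*x_3 + 423/20
  leading term x_2*x_3: subtract (9/2)·h_3 from 279/40*x_2*x_3 + 36/5*x_3 + 423/20 → 0
  remainder 0.

S(h_3,h_4): lcm = x_1*x_2*x_3. S = -47/16*x_1*x_2 + 32/31*x_1*x_3 + 94/31*x_1 - 1/4*x_2*x_3**2 + 27/16*x_2*x_3.
  leading term x_1*x_2: subtract (47/80)·f_1 from -47/16*x_1*x_2 + 32/31*x_1*x_3 + 94/31*x_1 - 1/4*x_2*x_3**2 + 27/16*x_2*x_3 → 32/31*x_1*x_3 + 94/31*x_1 - 1/4*x_2*x_3**2 + 279/40*x_2*x_3 + 47/10*x_3 + 423/20
  leading term x_1*x_3: subtract (-1)·h_4 from 32/31*x_1*x_3 + 94/31*x_1 - 1/4*x_2*x_3**2 + 279/40*x_2*x_3 + 47/10*x_3 + 423/20 → -1/4*x_2*x_3**2 + 279/40*x_2*x_3 - 8/31*x_3**2 + 1997/310*x_3 + 423/20
  leading term x_2*x_3**2: subtract (-5/31*x_3)·h_3 from -1/4*x_2*x_3**2 + 279/40*x_2*x_3 - 8/31*x_3**2 + 1997/310*x_3 + 423/20 → 279/40*x_2*x_3 + 36/5*x_3 + 423/20
  leading term x_2*x_3: subtract (9/2)·h_3 from 279/40*x_2*x_3 + 36/5*x_3 + 423/20 → 0
  remainder 0.

Every S-polynomial of the final basis reduces to 0, so we have a Gröbner basis.
Inter-reduce: drop elements whose leading term is divisible by another's, tail-reduce, and make monic.
Reduced Gröbner basis: {x_1*x_2 - 8/31*x_3 + 54/31, x_1*x_3 + 47/16*x_1 + 1/4*x_3**2 - 27/16*x_3, x_2*x_3 + 32/31*x_3 + 94/31}.
Label its elements g_1 = x_1*x_2 - 8/31*x_3 + 54/31, g_2 = x_1*x_3 + 47/16*x_1 + 1/4*x_3**2 - 27/16*x_3, g_3 = x_2*x_3 + 32/31*x_3 + 94/31.

Reduce p = -2*x_1*x_2 + 16/31*x_3 - 108/31 modulo G:
  leading term x_1*x_2: subtract (-2)·g_1 from -2*x_1*x_2 + 16/31*x_3 - 108/31 → 0
  normal form = 0.
Since the normal form is 0, p ∈ I.

The remainder on division by a Gröbner basis is unique — it is the normal form.

-2*x_1*x_2 + 16/31*x_3 - 108/31 lies in I (it reduces to 0).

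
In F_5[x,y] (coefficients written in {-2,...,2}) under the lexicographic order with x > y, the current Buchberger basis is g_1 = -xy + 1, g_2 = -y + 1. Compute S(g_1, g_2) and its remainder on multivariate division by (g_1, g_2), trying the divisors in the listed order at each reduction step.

S(g_1, g_2) = x - 1; remainder on division = x - 1.

lcm(LM(g_1), LM(g_2)) = xy.
S = (lcm/LT(g_1))·g_1 − (lcm/LT(g_2))·g_2 = x - 1.
Reduce S modulo (g_1, g_2) in that order:
  leading term x: no divisor's leading term divides it; move x to the remainder.
  leading term 1: no divisor's leading term divides it; move -1 to the remainder.
The remainder x - 1 is nonzero, so it would be added as the next basis element.
This is the inner loop of Buchberger's algorithm — each nonzero remainder becomes a new basis element.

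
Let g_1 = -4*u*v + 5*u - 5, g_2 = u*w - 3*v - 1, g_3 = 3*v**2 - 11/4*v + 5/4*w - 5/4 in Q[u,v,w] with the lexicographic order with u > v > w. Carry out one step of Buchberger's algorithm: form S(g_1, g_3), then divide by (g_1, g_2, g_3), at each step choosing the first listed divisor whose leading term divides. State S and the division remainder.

S(g_1, g_3) = -1/3*u*v - 5/12*u*w + 5/12*u + 5/4*v; remainder on division = 0.

lcm(LM(g_1), LM(g_3)) = u*v**2.
S = (lcm/LT(g_1))·g_1 − (lcm/LT(g_3))·g_3 = -1/3*u*v - 5/12*u*w + 5/12*u + 5/4*v.
Reduce S modulo (g_1, g_2, g_3) in that order:
  leading term u*v: subtract (1/12)·g_1 from -1/3*u*v - 5/12*u*w + 5/12*u + 5/4*v → -5/12*u*w + 5/4*v + 5/12
  leading term u*w: subtract (-5/12)·g_2 from -5/12*u*w + 5/4*v + 5/12 → 0
The remainder is 0, so this S-polynomial contributes no new basis element.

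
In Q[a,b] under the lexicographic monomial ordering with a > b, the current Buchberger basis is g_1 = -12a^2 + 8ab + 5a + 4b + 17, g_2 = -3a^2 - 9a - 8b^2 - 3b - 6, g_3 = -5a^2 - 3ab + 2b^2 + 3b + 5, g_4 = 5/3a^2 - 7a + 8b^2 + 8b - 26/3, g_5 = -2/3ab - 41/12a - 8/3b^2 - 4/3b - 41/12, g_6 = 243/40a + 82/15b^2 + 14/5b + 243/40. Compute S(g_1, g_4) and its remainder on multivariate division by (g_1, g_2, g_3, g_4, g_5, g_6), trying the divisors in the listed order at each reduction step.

S(g_1, g_4) = -2/3ab + 227/60a - 24/5b^2 - 77/15b + 227/60; remainder on division = -3488/405b^2 - 961/135b.

lcm(LM(g_1), LM(g_4)) = a^2.
S = (lcm/LT(g_1))·g_1 − (lcm/LT(g_4))·g_4 = -2/3ab + 227/60a - 24/5b^2 - 77/15b + 227/60.
Reduce S modulo (g_1, g_2, g_3, g_4, g_5, g_6) in that order:
  leading term ab: subtract (1)·g_5 from -2/3ab + 227/60a - 24/5b^2 - 77/15b + 227/60 → 36/5a - 32/15b^2 - 19/5b + 36/5
  leading term a: subtract (32/27)·g_6 from 36/5a - 32/15b^2 - 19/5b + 36/5 → -3488/405b^2 - 961/135b
  leading term b^2: no divisor's leading term divides it; move -3488/405b^2 to the remainder.
  leading term b: no divisor's leading term divides it; move -961/135b to the remainder.
The remainder -3488/405b^2 - 961/135b is nonzero, so it would be added as the next basis element.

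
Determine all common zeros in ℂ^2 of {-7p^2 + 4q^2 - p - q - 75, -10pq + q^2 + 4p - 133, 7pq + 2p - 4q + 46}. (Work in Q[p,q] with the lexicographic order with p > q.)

{(2, -5)}

Compute a lex Gröbner basis by Buchberger's algorithm.
f_1 = -7p^2 - p + 4q^2 - q - 75, LT = p^2.
f_2 = -10pq + 4p + q^2 - 133, LT = pq.
f_3 = 7pq + 2p - 4q + 46, LT = pq.

S(f_1,f_2): lcm = p^2q. S = 2/5p^2 + 1/10pq^2 + 1/7pq - 133/10p - 4/7q^3 + 1/7q^2 + 75/7q.
  leading term p^2: subtract (-2/35)·f_1 from 2/5p^2 + 1/10pq^2 + 1/7pq - 133/10p - 4/7q^3 + 1/7q^2 + 75/7q → 1/10pq^2 + 1/7pq - 187/14p - 4/7q^3 + 13/35q^2 + 373/35q - 30/7
  leading term pq^2: subtract (-1/100q)·f_2 from 1/10pq^2 + 1/7pq - 187/14p - 4/7q^3 + 13/35q^2 + 373/35q - 30/7 → 32/175pq - 187/14p - 393/700q^3 + 13/35q^2 + 6529/700q - 30/7
  leading term pq: subtract (-16/875)·f_2 from 32/175pq - 187/14p - 393/700q^3 + 13/35q^2 + 6529/700q - 30/7 → -3321/250p - 393/700q^3 + 341/875q^2 + 6529/700q - 5878/875
  leading term p: no divisor's leading term divides it; move -3321/250p to the remainder.
  leading term q^3: no divisor's leading term divides it; move -393/700q^3 to the remainder.
  leading term q^2: no divisor's leading term divides it; move 341/875q^2 to the remainder.
  leading term q: no divisor's leading term divides it; move 6529/700q to the remainder.
  leading term 1: no divisor's leading term divides it; move -5878/875 to the remainder.
  remainder -3321/250p - 393/700q^3 + 341/875q^2 + 6529/700q - 5878/875 ≠ 0; add h_4 = -3321/250p - 393/700q^3 + 341/875q^2 + 6529/700q - 5878/875 to the basis.

S(f_1,f_3): lcm = p^2q. S = -2/7p^2 + 5/7pq - 46/7p - 4/7q^3 + 1/7q^2 + 75/7q.
  leading term p^2: subtract (2/49)·f_1 from -2/7p^2 + 5/7pq - 46/7p - 4/7q^3 + 1/7q^2 + 75/7q → 5/7pq - 320/49p - 4/7q^3 - 1/49q^2 + 527/49q + 150/49
  leading term pq: subtract (-1/14)·f_2 from 5/7pq - 320/49p - 4/7q^3 - 1/49q^2 + 527/49q + 150/49 → -306/49p - 4/7q^3 + 5/98q^2 + 527/49q - 631/98
  leading term p: subtract (8500/18081)·h_4 from -306/49p - 4/7q^3 + 5/98q^2 + 527/49q - 631/98 → -12973/42189q^3 - 33461/253134q^2 + 806276/126567q - 830465/253134
  leading term q^3: no divisor's leading term divides it; move -12973/42189q^3 to the remainder.
  leading term q^2: no divisor's leading term divides it; move -33461/253134q^2 to the remainder.
  leading term q: no divisor's leading term divides it; move 806276/126567q to the remainder.
  leading term 1: no divisor's leading term divides it; move -830465/253134 to the remainder.
  remainder -12973/42189q^3 - 33461/253134q^2 + 806276/126567q - 830465/253134 ≠ 0; add h_5 = -12973/42189q^3 - 33461/253134q^2 + 806276/126567q - 830465/253134 to the basis.

S(f_2,f_3): lcm = pq. S = -24/35p - 1/10q^2 + 4/7q + 471/70.
  leading term p: subtract (400/7749)·h_4 from -24/35p - 1/10q^2 + 4/7q + 471/70 → 524/18081q^3 - 13031/108486q^2 + 4880/54243q + 767575/108486
  leading term q^3: subtract (-3668/38919)·h_5 from 524/18081q^3 - 13031/108486q^2 + 4880/54243q + 767575/108486 → -216707/1634598q^2 + 564224/817299q + 11059915/1634598
  leading term q^2: no divisor's leading term divides it; move -216707/1634598q^2 to the remainder.
  leading term q: no divisor's leading term divides it; move 564224/817299q to the remainder.
  leading term 1: no divisor's leading term divides it; move 11059915/1634598 to the remainder.
  remainder -216707/1634598q^2 + 564224/817299q + 11059915/1634598 ≠ 0; add h_6 = -216707/1634598q^2 + 564224/817299q + 11059915/1634598 to the basis.

S(f_1,h_4): lcm = p^2. S = -655/15498pq^3 + 682/23247pq^2 + 32645/46494pq - 1205/3321p - 4/7q^2 + 1/7q + 75/7.
  leading term pq^3: subtract (131/30996q^2)·f_2 from -655/15498pq^3 + 682/23247pq^2 + 32645/46494pq - 1205/3321p - 4/7q^2 + 1/7q + 75/7 → 289/23247pq^2 + 32645/46494pq - 1205/3321p - 131/30996q^4 - 289/30996q^2 + 1/7q + 75/7
  leading term pq^2: subtract (-289/232470q)·f_2 from 289/23247pq^2 + 32645/46494pq - 1205/3321p - 131/30996q^4 - 289/30996q^2 + 1/7q + 75/7 → 23483/33210pq - 1205/3321p - 131/30996q^4 + 289/232470q^3 - 289/30996q^2 - 5227/232470q + 75/7
  leading term pq: subtract (-23483/332100)·f_2 from 23483/33210pq - 1205/3321p - 131/30996q^4 + 289/232470q^3 - 289/30996q^2 - 5227/232470q + 75/7 → -2/25p - 131/30996q^4 + 289/232470q^3 + 71353/1162350q^2 - 5227/232470q + 3044827/2324700
  leading term p: subtract (20/3321)·h_4 from -2/25p - 131/30996q^4 + 289/232470q^3 + 71353/1162350q^2 - 5227/232470q + 3044827/2324700 → -131/30996q^4 + 215/46494q^3 + 305/5166q^2 - 1219/15498q + 125555/92988
  leading term q^4: subtract (6419/467028q)·h_5 from -131/30996q^4 + 215/46494q^3 + 305/5166q^2 - 1219/15498q + 125555/92988 → 5180057/804222216q^3 - 17200193/603166662q^2 - 80978129/2412666648q + 125555/92988
  leading term q^3: subtract (-253822793/12117508488)·h_5 from 5180057/804222216q^3 - 17200193/603166662q^2 - 80978129/2412666648q + 125555/92988 → -6823814347/218115152784q^2 + 10892077945/109057576392q + 279516138125/218115152784
  leading term q^2: subtract (47766700429/202416473592)·h_6 from -6823814347/218115152784q^2 + 10892077945/109057576392q + 279516138125/218115152784 → -38278740227/607249420776q - 191393701135/607249420776
  leading term q: no divisor's leading term divides it; move -38278740227/607249420776q to the remainder.
  leading term 1: no divisor's leading term divides it; move -191393701135/607249420776 to the remainder.
  remainder -38278740227/607249420776q - 191393701135/607249420776 ≠ 0; add h_7 = -38278740227/607249420776q - 191393701135/607249420776 to the basis.

The other S-polynomials (S(f_2,h_4), S(f_3,h_4), S(f_1,h_5), S(f_2,h_5), S(f_3,h_5), S(h_4,h_5), S(f_1,h_6), S(f_2,h_6), S(f_3,h_6), S(h_4,h_6), S(h_5,h_6), S(f_1,h_7), S(f_2,h_7), S(f_3,h_7), S(h_4,h_7), S(h_5,h_7), S(h_6,h_7)) all reduce to 0 modulo the current basis, so we have a Gröbner basis.
Inter-reduce: drop elements whose leading term is divisible by another's, tail-reduce, and make monic.
Reduced Gröbner basis: {p - 2, q + 5}.

The lex basis is triangular: the last element involves only q. Solving q + 5 = 0 gives q ∈ {-5}; substituting each value into the earlier elements determines the remaining variables.
  q = -5: the earlier basis element becomes p - 2 = 0, giving p = 2 — point (2, -5).
Each listed point satisfies every original equation (direct substitution).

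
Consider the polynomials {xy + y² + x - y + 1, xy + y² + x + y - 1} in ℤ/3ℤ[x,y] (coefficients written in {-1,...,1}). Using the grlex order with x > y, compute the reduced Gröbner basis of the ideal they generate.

f_1 = xy + y² + x - y + 1, LT = xy.
f_2 = xy + y² + x + y - 1, LT = xy.

S(f_1,f_2): lcm = xy. S = y - 1.
  leading term y: no divisor's leading term divides it; move y to the remainder.
  leading term 1: no divisor's leading term divides it; move -1 to the remainder.
  remainder y - 1 ≠ 0; add g_3 = y - 1 to the basis.

S(f_1,g_3): lcm = xy. S = y² - x - y + 1.
  leading term y²: subtract (y)·g_3 from y² - x - y + 1 → -x + 1
  leading term x: no divisor's leading term divides it; move -x to the remainder.
  leading term 1: no divisor's leading term divides it; move 1 to the remainder.
  remainder -x + 1 ≠ 0; add g_4 = -x + 1 to the basis.

The other S-polynomials (S(f_2,g_3), S(f_1,g_4), S(f_2,g_4), S(g_3,g_4)) all reduce to 0 modulo the current basis, so we have a Gröbner basis.
Inter-reduce: drop elements whose leading term is divisible by another's, tail-reduce, and make monic.

G = {x - 1, y - 1}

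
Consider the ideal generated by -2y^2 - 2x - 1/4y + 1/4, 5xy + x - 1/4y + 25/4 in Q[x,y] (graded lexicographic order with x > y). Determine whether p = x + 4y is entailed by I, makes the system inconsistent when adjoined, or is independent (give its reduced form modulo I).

First compute the reduced Gröbner basis of I by Buchberger's algorithm.
f_1 = -2y^2 - 2x - 1/4y + 1/4, LT = y^2.
f_2 = 5xy + x - 1/4y + 25/4, LT = xy.

S(f_1,f_2): lcm = xy^2. S = x^2 - 3/40xy + 1/20y^2 - 1/8x - 5/4y.
  leading term x^2: no divisor's leading term divides it; move x^2 to the remainder.
  leading term xy: subtract (-3/200)·f_2 from -3/40xy + 1/20y^2 - 1/8x - 5/4y → 1/20y^2 - 11/100x - 1003/800y + 3/32
  leading term y^2: subtract (-1/40)·f_1 from 1/20y^2 - 11/100x - 1003/800y + 3/32 → -4/25x - 63/50y + 1/10
  leading term x: no divisor's leading term divides it; move -4/25x to the remainder.
  leading term y: no divisor's leading term divides it; move -63/50y to the remainder.
  leading term 1: no divisor's leading term divides it; move 1/10 to the remainder.
  remainder x^2 - 4/25x - 63/50y + 1/10 ≠ 0; add h_3 = x^2 - 4/25x - 63/50y + 1/10 to the basis.

The other S-polynomials (S(f_1,h_3), S(f_2,h_3)) all reduce to 0 modulo the current basis, so we have a Gröbner basis.
Inter-reduce: drop elements whose leading term is divisible by another's, tail-reduce, and make monic.
Reduced Gröbner basis: {x^2 - 4/25x - 63/50y + 1/10, xy + 1/5x - 1/20y + 5/4, y^2 + x + 1/8y - 1/8}.
Label its elements g_1 = x^2 - 4/25x - 63/50y + 1/10, g_2 = xy + 1/5x - 1/20y + 5/4, g_3 = y^2 + x + 1/8y - 1/8.

Reduce p = x + 4y modulo G:
  leading term x: no divisor's leading term divides it; move x to the remainder.
  leading term y: no divisor's leading term divides it; move 4y to the remainder.
  normal form = x + 4y.
The normal form is nonzero, so p ∉ I. Since p minus its normal form lies in I, I + (p) = I + (r) where r = x + 4y; decide whether this ideal is the whole ring.
Run Buchberger on G together with r (pairs among the g_i already reduce to 0 since G is a Gröbner basis):
g_1 = x^2 - 4/25x - 63/50y + 1/10, LT = x^2.
g_2 = xy + 1/5x - 1/20y + 5/4, LT = xy.
g_3 = y^2 + x + 1/8y - 1/8, LT = y^2.
r = x + 4y, LT = x.

S(g_1,r): lcm = x^2. S = -4xy - 4/25x - 63/50y + 1/10.
  leading term xy: subtract (-4)·g_2 from -4xy - 4/25x - 63/50y + 1/10 → 16/25x - 73/50y + 51/10
  leading term x: subtract (16/25)·r from 16/25x - 73/50y + 51/10 → -201/50y + 51/10
  leading term y: no divisor's leading term divides it; move -201/50y to the remainder.
  leading term 1: no divisor's leading term divides it; move 51/10 to the remainder.
  remainder -201/50y + 51/10 ≠ 0; add m_5 = -201/50y + 51/10 to the basis.

S(g_2,r): lcm = xy. S = -4y^2 + 1/5x - 1/20y + 5/4.
  leading term y^2: subtract (-4)·g_3 from -4y^2 + 1/5x - 1/20y + 5/4 → 21/5x + 9/20y + 3/4
  leading term x: subtract (21/5)·r from 21/5x + 9/20y + 3/4 → -327/20y + 3/4
  leading term y: subtract (545/134)·m_5 from -327/20y + 3/4 → -2679/134
  leading term 1: no divisor's leading term divides it; move -2679/134 to the remainder.
  remainder -2679/134 ≠ 0; add m_6 = -2679/134 to the basis.

The other S-polynomials (S(g_1,g_2), S(g_1,g_3), S(g_2,g_3), S(g_3,r), S(g_1,m_5), S(g_2,m_5), S(g_3,m_5), S(r,m_5), S(g_1,m_6), S(g_2,m_6), S(g_3,m_6), S(r,m_6), S(m_5,m_6)) all reduce to 0 modulo the current basis, so we have a Gröbner basis.
Inter-reduce: drop elements whose leading term is divisible by another's, tail-reduce, and make monic.
Reduced Gröbner basis: {1}.
The reduced Gröbner basis of I + (p) is {1}: the ideal is the whole ring, so the enlarged system has no common solution — adjoining p is inconsistent.

Adjoining x + 4y makes the ideal the whole ring: the system is inconsistent.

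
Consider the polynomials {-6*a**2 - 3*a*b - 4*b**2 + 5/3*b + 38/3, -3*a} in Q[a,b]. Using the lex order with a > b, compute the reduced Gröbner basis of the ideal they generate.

G = {a, b**2 - 5/12*b - 19/6}

f_1 = -6*a**2 - 3*a*b - 4*b**2 + 5/3*b + 38/3, LT = a**2.
f_2 = -3*a, LT = a.

S(f_1,f_2): lcm = a**2. S = 1/2*a*b + 2/3*b**2 - 5/18*b - 19/9.
  leading term a*b: subtract (-1/6*b)·f_2 from 1/2*a*b + 2/3*b**2 - 5/18*b - 19/9 → 2/3*b**2 - 5/18*b - 19/9
  leading term b**2: no divisor's leading term divides it; move 2/3*b**2 to the remainder.
  leading term b: no divisor's leading term divides it; move -5/18*b to the remainder.
  leading term 1: no divisor's leading term divides it; move -19/9 to the remainder.
  remainder 2/3*b**2 - 5/18*b - 19/9 ≠ 0; add g_3 = 2/3*b**2 - 5/18*b - 19/9 to the basis.

The other S-polynomials (S(f_1,g_3), S(f_2,g_3)) all reduce to 0 modulo the current basis, so we have a Gröbner basis.
Inter-reduce: drop elements whose leading term is divisible by another's, tail-reduce, and make monic.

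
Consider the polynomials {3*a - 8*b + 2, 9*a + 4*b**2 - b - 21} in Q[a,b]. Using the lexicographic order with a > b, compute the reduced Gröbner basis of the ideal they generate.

G = {a - 8/3*b + 2/3, b**2 + 23/4*b - 27/4}

The reduced Gröbner basis is the canonical form of the ideal for this ordering.

f_1 = 3*a - 8*b + 2, LT = a.
f_2 = 9*a + 4*b**2 - b - 21, LT = a.

S(f_1,f_2): lcm = a. S = -4/9*b**2 - 23/9*b + 3.
  leading term b**2: no divisor's leading term divides it; move -4/9*b**2 to the remainder.
  leading term b: no divisor's leading term divides it; move -23/9*b to the remainder.
  leading term 1: no divisor's leading term divides it; move 3 to the remainder.
  remainder -4/9*b**2 - 23/9*b + 3 ≠ 0; add g_3 = -4/9*b**2 - 23/9*b + 3 to the basis.

The other S-polynomials (S(f_1,g_3), S(f_2,g_3)) all reduce to 0 modulo the current basis, so we have a Gröbner basis.
Inter-reduce: drop elements whose leading term is divisible by another's, tail-reduce, and make monic.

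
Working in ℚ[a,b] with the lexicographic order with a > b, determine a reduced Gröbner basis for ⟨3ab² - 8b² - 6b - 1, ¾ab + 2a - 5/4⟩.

f_1 = 3ab² - 8b² - 6b - 1, LT = ab².
f_2 = ¾ab + 2a - 5/4, LT = ab.

S(f_1,f_2): lcm = ab². S = -8/3ab - 8/3b² - ⅓b - ⅓.
  reduce S modulo (f_1, f_2):
  remainder 64/9a - 8/3b² - ⅓b - 43/9 ≠ 0; add g_3 = 64/9a - 8/3b² - ⅓b - 43/9 to the basis.

S(f_1,g_3): lcm = ab². S = ⅜b⁴ + 3/64b³ - 383/192b² - 2b - ⅓.
  reduce S modulo (f_1, f_2, g_3):
  remainder ⅜b⁴ + 3/64b³ - 383/192b² - 2b - ⅓ ≠ 0; add g_4 = ⅜b⁴ + 3/64b³ - 383/192b² - 2b - ⅓ to the basis.

S(f_2,g_3): lcm = ab. S = 8/3a + ⅜b³ + 3/64b² + 43/64b - 5/3.
  reduce S modulo (f_1, f_2, g_3, g_4):
  remainder ⅜b³ + 67/64b² + 51/64b + ⅛ ≠ 0; add g_5 = ⅜b³ + 67/64b² + 51/64b + ⅛ to the basis.

The other S-polynomials (S(f_1,g_4), S(f_2,g_4), S(g_3,g_4), S(f_1,g_5), S(f_2,g_5), S(g_3,g_5), S(g_4,g_5)) all reduce to 0 modulo the current basis, so we have a Gröbner basis.
Inter-reduce: drop elements whose leading term is divisible by another's, tail-reduce, and make monic.

G = {a - ⅜b² - 3/64b - 43/64, b³ + 67/24b² + 17/8b + ⅓}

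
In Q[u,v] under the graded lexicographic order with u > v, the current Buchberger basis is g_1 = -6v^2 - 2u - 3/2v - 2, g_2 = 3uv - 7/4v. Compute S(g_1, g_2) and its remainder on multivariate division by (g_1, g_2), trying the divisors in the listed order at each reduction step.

lcm(LM(g_1), LM(g_2)) = uv^2.
S = (lcm/LT(g_1))·g_1 − (lcm/LT(g_2))·g_2 = 1/3u^2 + 1/4uv + 7/12v^2 + 1/3u.
Reduce S modulo (g_1, g_2) in that order:
  leading term u^2: no divisor's leading term divides it; move 1/3u^2 to the remainder.
  leading term uv: subtract (1/12)·g_2 from 1/4uv + 7/12v^2 + 1/3u → 7/12v^2 + 1/3u + 7/48v
  leading term v^2: subtract (-7/72)·g_1 from 7/12v^2 + 1/3u + 7/48v → 5/36u - 7/36
  leading term u: no divisor's leading term divides it; move 5/36u to the remainder.
  leading term 1: no divisor's leading term divides it; move -7/36 to the remainder.
The remainder 1/3u^2 + 5/36u - 7/36 is nonzero, so it would be added as the next basis element.

S(g_1, g_2) = 1/3u^2 + 1/4uv + 7/12v^2 + 1/3u; remainder on division = 1/3u^2 + 5/36u - 7/36.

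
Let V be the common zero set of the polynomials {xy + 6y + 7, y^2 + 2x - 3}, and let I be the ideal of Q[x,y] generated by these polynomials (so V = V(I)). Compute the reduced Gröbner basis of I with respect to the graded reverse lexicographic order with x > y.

G = {x^2 + 9/2x - 7/2y - 9, xy + 6y + 7, y^2 + 2x - 3}

This is the nonlinear analogue of row-reducing a linear system.

f_1 = xy + 6y + 7, LT = xy.
f_2 = y^2 + 2x - 3, LT = y^2.

S(f_1,f_2): lcm = xy^2. S = -2x^2 + 6y^2 + 3x + 7y.
  leading term x^2: no divisor's leading term divides it; move -2x^2 to the remainder.
  leading term y^2: subtract (6)·f_2 from 6y^2 + 3x + 7y → -9x + 7y + 18
  leading term x: no divisor's leading term divides it; move -9x to the remainder.
  leading term y: no divisor's leading term divides it; move 7y to the remainder.
  leading term 1: no divisor's leading term divides it; move 18 to the remainder.
  remainder -2x^2 - 9x + 7y + 18 ≠ 0; add g_3 = -2x^2 - 9x + 7y + 18 to the basis.

The other S-polynomials (S(f_1,g_3), S(f_2,g_3)) all reduce to 0 modulo the current basis, so we have a Gröbner basis.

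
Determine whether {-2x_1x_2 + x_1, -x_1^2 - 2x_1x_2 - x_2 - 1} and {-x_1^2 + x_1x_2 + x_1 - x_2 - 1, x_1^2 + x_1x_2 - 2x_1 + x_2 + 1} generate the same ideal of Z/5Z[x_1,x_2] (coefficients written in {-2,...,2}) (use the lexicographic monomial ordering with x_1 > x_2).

Yes, the ideals are equal.

Since reduced Gröbner bases are canonical representatives of ideals under a given ordering, it suffices to compute and compare them.
Buchberger on the first generating set:
f_1 = -2x_1x_2 + x_1, LT = x_1x_2.
f_2 = -x_1^2 - 2x_1x_2 - x_2 - 1, LT = x_1^2.

S(f_1,f_2): lcm = x_1^2x_2. S = 2x_1^2 - 2x_1x_2^2 - x_2^2 - x_2.
  reduce S modulo (f_1, f_2):
  remainder -x_2^2 + 2x_2 - 2 ≠ 0; add g_3 = -x_2^2 + 2x_2 - 2 to the basis.

The other S-polynomials (S(f_1,g_3), S(f_2,g_3)) all reduce to 0 modulo the current basis, so we have a Gröbner basis.
Inter-reduce: drop elements whose leading term is divisible by another's, tail-reduce, and make monic.
Reduced Gröbner basis: {x_1^2 + x_1 + x_2 + 1, x_1x_2 + 2x_1, x_2^2 - 2x_2 + 2}.

Buchberger on the second generating set:
h_1 = -x_1^2 + x_1x_2 + x_1 - x_2 - 1, LT = x_1^2.
h_2 = x_1^2 + x_1x_2 - 2x_1 + x_2 + 1, LT = x_1^2.

S(h_1,h_2): lcm = x_1^2. S = -2x_1x_2 + x_1.
  reduce S modulo (h_1, h_2):
  remainder -2x_1x_2 + x_1 ≠ 0; add k_3 = -2x_1x_2 + x_1 to the basis.

S(h_1,k_3): lcm = x_1^2x_2. S = -2x_1^2 - x_1x_2^2 - x_1x_2 + x_2^2 + x_2.
  reduce S modulo (h_1, h_2, k_3):
  remainder x_2^2 - 2x_2 + 2 ≠ 0; add k_4 = x_2^2 - 2x_2 + 2 to the basis.

The other S-polynomials (S(h_2,k_3), S(h_1,k_4), S(h_2,k_4), S(k_3,k_4)) all reduce to 0 modulo the current basis, so we have a Gröbner basis.
Inter-reduce: drop elements whose leading term is divisible by another's, tail-reduce, and make monic.
Reduced Gröbner basis: {x_1^2 + x_1 + x_2 + 1, x_1x_2 + 2x_1, x_2^2 - 2x_2 + 2}.

These coincide, so the ideals are equal.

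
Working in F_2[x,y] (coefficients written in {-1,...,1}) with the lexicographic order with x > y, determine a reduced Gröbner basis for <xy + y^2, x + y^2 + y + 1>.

G = {x + y^2 + y + 1, y^3 + y}

Buchberger's algorithm terminates because the ascending chain of leading-term ideals stabilizes.

f_1 = xy + y^2, LT = xy.
f_2 = x + y^2 + y + 1, LT = x.

S(f_1,f_2): lcm = xy. S = y^3 + y.
  leading term y^3: no divisor's leading term divides it; move y^3 to the remainder.
  leading term y: no divisor's leading term divides it; move y to the remainder.
  remainder y^3 + y ≠ 0; add g_3 = y^3 + y to the basis.

S(f_1,g_3): lcm = xy^3. S = xy + y^4.
  leading term xy: subtract (1)·f_1 from xy + y^4 → y^4 + y^2
  leading term y^4: subtract (y)·g_3 from y^4 + y^2 → 0
  remainder 0.

S(f_2,g_3): leading monomials are coprime, so the S-polynomial reduces to 0 (Buchberger's first criterion).
Every S-polynomial of the final basis reduces to 0, so we have a Gröbner basis.
Inter-reduce: drop elements whose leading term is divisible by another's, tail-reduce, and make monic.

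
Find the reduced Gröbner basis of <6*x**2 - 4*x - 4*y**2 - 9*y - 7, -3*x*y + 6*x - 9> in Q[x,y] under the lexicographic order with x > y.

f_1 = 6*x**2 - 4*x - 4*y**2 - 9*y - 7, LT = x**2.
f_2 = -3*x*y + 6*x - 9, LT = x*y.

S(f_1,f_2): lcm = x**2*y. S = 2*x**2 - 2/3*x*y - 3*x - 2/3*y**3 - 3/2*y**2 - 7/6*y.
  reduce S modulo (f_1, f_2):
  remainder -3*x - 2/3*y**3 - 1/6*y**2 + 11/6*y + 13/3 ≠ 0; add g_3 = -3*x - 2/3*y**3 - 1/6*y**2 + 11/6*y + 13/3 to the basis.

S(f_2,g_3): lcm = x*y. S = -2*x - 2/9*y**4 - 1/18*y**3 + 11/18*y**2 + 13/9*y + 3.
  reduce S modulo (f_1, f_2, g_3):
  remainder -2/9*y**4 + 7/18*y**3 + 13/18*y**2 + 2/9*y + 1/9 ≠ 0; add g_4 = -2/9*y**4 + 7/18*y**3 + 13/18*y**2 + 2/9*y + 1/9 to the basis.

The other S-polynomials (S(f_1,g_3), S(f_1,g_4), S(f_2,g_4), S(g_3,g_4)) all reduce to 0 modulo the current basis, so we have a Gröbner basis.
Inter-reduce: drop elements whose leading term is divisible by another's, tail-reduce, and make monic.

G = {x + 2/9*y**3 + 1/18*y**2 - 11/18*y - 13/9, y**4 - 7/4*y**3 - 13/4*y**2 - y - 1/2}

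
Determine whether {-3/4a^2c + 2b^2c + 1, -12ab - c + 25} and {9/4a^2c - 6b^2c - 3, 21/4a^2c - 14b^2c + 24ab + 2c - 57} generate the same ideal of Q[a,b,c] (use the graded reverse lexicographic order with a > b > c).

Yes, the ideals are equal.

For a fixed monomial order, each ideal has a unique reduced Gröbner basis; comparing bases decides equality.
Buchberger on the first generating set:
f_1 = -3/4a^2c + 2b^2c + 1, LT = a^2c.
f_2 = -12ab - c + 25, LT = ab.

S(f_1,f_2): lcm = a^2bc. S = -8/3b^3c - 1/12ac^2 + 25/12ac - 4/3b.
  reduce S modulo (f_1, f_2):
  remainder -8/3b^3c - 1/12ac^2 + 25/12ac - 4/3b ≠ 0; add g_3 = -8/3b^3c - 1/12ac^2 + 25/12ac - 4/3b to the basis.

The other S-polynomials (S(f_1,g_3), S(f_2,g_3)) all reduce to 0 modulo the current basis, so we have a Gröbner basis.
Inter-reduce: drop elements whose leading term is divisible by another's, tail-reduce, and make monic.
Reduced Gröbner basis: {b^3c + 1/32ac^2 - 25/32ac + 1/2b, a^2c - 8/3b^2c - 4/3, ab + 1/12c - 25/12}.

Buchberger on the second generating set:
h_1 = 9/4a^2c - 6b^2c - 3, LT = a^2c.
h_2 = 21/4a^2c - 14b^2c + 24ab + 2c - 57, LT = a^2c.

S(h_1,h_2): lcm = a^2c. S = -32/7ab - 8/21c + 200/21.
  reduce S modulo (h_1, h_2):
  remainder -32/7ab - 8/21c + 200/21 ≠ 0; add k_3 = -32/7ab - 8/21c + 200/21 to the basis.

S(h_1,k_3): lcm = a^2bc. S = -8/3b^3c - 1/12ac^2 + 25/12ac - 4/3b.
  reduce S modulo (h_1, h_2, k_3):
  remainder -8/3b^3c - 1/12ac^2 + 25/12ac - 4/3b ≠ 0; add k_4 = -8/3b^3c - 1/12ac^2 + 25/12ac - 4/3b to the basis.

The other S-polynomials (S(h_2,k_3), S(h_1,k_4), S(h_2,k_4), S(k_3,k_4)) all reduce to 0 modulo the current basis, so we have a Gröbner basis.
Inter-reduce: drop elements whose leading term is divisible by another's, tail-reduce, and make monic.
Reduced Gröbner basis: {b^3c + 1/32ac^2 - 25/32ac + 1/2b, a^2c - 8/3b^2c - 4/3, ab + 1/12c - 25/12}.

Same reduced basis, so the two generating sets span the same ideal.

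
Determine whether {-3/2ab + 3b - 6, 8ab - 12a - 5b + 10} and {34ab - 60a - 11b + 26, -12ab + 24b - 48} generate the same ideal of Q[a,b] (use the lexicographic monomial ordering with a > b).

Two ideals are equal iff their reduced Gröbner bases coincide (the reduced basis is unique for a fixed ordering).
Buchberger on the first generating set:
f_1 = -3/2ab + 3b - 6, LT = ab.
f_2 = 8ab - 12a - 5b + 10, LT = ab.

S(f_1,f_2): lcm = ab. S = 3/2a - 11/8b + 11/4.
  leading term a: no divisor's leading term divides it; move 3/2a to the remainder.
  leading term b: no divisor's leading term divides it; move -11/8b to the remainder.
  leading term 1: no divisor's leading term divides it; move 11/4 to the remainder.
  remainder 3/2a - 11/8b + 11/4 ≠ 0; add g_3 = 3/2a - 11/8b + 11/4 to the basis.

S(f_1,g_3): lcm = ab. S = 11/12b^2 - 23/6b + 4.
  leading term b^2: no divisor's leading term divides it; move 11/12b^2 to the remainder.
  leading term b: no divisor's leading term divides it; move -23/6b to the remainder.
  leading term 1: no divisor's leading term divides it; move 4 to the remainder.
  remainder 11/12b^2 - 23/6b + 4 ≠ 0; add g_4 = 11/12b^2 - 23/6b + 4 to the basis.

The other S-polynomials (S(f_2,g_3), S(f_1,g_4), S(f_2,g_4), S(g_3,g_4)) all reduce to 0 modulo the current basis, so we have a Gröbner basis.
Inter-reduce: drop elements whose leading term is divisible by another's, tail-reduce, and make monic.
Reduced Gröbner basis: {a - 11/12b + 11/6, b^2 - 46/11b + 48/11}.

Buchberger on the second generating set:
h_1 = 34ab - 60a - 11b + 26, LT = ab.
h_2 = -12ab + 24b - 48, LT = ab.

S(h_1,h_2): lcm = ab. S = -30/17a + 57/34b - 55/17.
  leading term a: no divisor's leading term divides it; move -30/17a to the remainder.
  leading term b: no divisor's leading term divides it; move 57/34b to the remainder.
  leading term 1: no divisor's leading term divides it; move -55/17 to the remainder.
  remainder -30/17a + 57/34b - 55/17 ≠ 0; add k_3 = -30/17a + 57/34b - 55/17 to the basis.

S(h_1,k_3): lcm = ab. S = -30/17a + 19/20b^2 - 110/51b + 13/17.
  leading term a: subtract (1)·k_3 from -30/17a + 19/20b^2 - 110/51b + 13/17 → 19/20b^2 - 23/6b + 4
  leading term b^2: no divisor's leading term divides it; move 19/20b^2 to the remainder.
  leading term b: no divisor's leading term divides it; move -23/6b to the remainder.
  leading term 1: no divisor's leading term divides it; move 4 to the remainder.
  remainder 19/20b^2 - 23/6b + 4 ≠ 0; add k_4 = 19/20b^2 - 23/6b + 4 to the basis.

The other S-polynomials (S(h_2,k_3), S(h_1,k_4), S(h_2,k_4), S(k_3,k_4)) all reduce to 0 modulo the current basis, so we have a Gröbner basis.
Inter-reduce: drop elements whose leading term is divisible by another's, tail-reduce, and make monic.
Reduced Gröbner basis: {a - 19/20b + 11/6, b^2 - 230/57b + 80/19}.

The bases are distinct; the ideals are different.
The same test decides containment: I ⊆ J iff every generator of I reduces to 0 modulo a Gröbner basis of J.

No, the ideals differ.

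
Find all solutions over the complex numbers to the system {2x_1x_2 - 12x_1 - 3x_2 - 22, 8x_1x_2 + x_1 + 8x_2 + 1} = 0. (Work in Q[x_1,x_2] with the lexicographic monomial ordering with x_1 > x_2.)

{(-1, -2), (-173/98, -1/8)}

Compute a lex Gröbner basis by Buchberger's algorithm.
f_1 = 2x_1x_2 - 12x_1 - 3x_2 - 22, LT = x_1x_2.
f_2 = 8x_1x_2 + x_1 + 8x_2 + 1, LT = x_1x_2.

S(f_1,f_2): lcm = x_1x_2. S = -49/8x_1 - 5/2x_2 - 89/8.
  reduce S modulo (f_1, f_2):
  remainder -49/8x_1 - 5/2x_2 - 89/8 ≠ 0; add h_3 = -49/8x_1 - 5/2x_2 - 89/8 to the basis.

S(f_1,h_3): lcm = x_1x_2. S = -6x_1 - 20/49x_2^2 - 325/98x_2 - 11.
  reduce S modulo (f_1, f_2, h_3):
  remainder -20/49x_2^2 - 85/98x_2 - 5/49 ≠ 0; add h_4 = -20/49x_2^2 - 85/98x_2 - 5/49 to the basis.

The other S-polynomials (S(f_2,h_3), S(f_1,h_4), S(f_2,h_4), S(h_3,h_4)) all reduce to 0 modulo the current basis, so we have a Gröbner basis.
Inter-reduce: drop elements whose leading term is divisible by another's, tail-reduce, and make monic.
Reduced Gröbner basis: {x_1 + 20/49x_2 + 89/49, x_2^2 + 17/8x_2 + 1/4}.

Since the basis is lex-ordered, x_2^2 + 17/8x_2 + 1/4 is univariate in x_2. Its roots are {-2, -1/8}. Back-substituting each root into the other basis elements fixes the other coordinates.
  x_2 = -2: the earlier basis element becomes x_1 + 1 = 0, giving x_1 = -1 — point (-1, -2).
  x_2 = -1/8: the earlier basis element becomes x_1 + 173/98 = 0, giving x_1 = -173/98 — point (-173/98, -1/8).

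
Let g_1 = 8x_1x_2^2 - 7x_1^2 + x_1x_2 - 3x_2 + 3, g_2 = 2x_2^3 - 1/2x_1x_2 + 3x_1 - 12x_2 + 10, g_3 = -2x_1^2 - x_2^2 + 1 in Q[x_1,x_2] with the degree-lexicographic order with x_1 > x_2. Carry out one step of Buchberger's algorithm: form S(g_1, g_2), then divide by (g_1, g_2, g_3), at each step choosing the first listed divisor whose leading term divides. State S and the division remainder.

S(g_1, g_2) = -5/8x_1^2x_2 + 1/8x_1x_2^2 - 3/2x_1^2 + 6x_1x_2 - 3/8x_2^2 - 5x_1 + 3/8x_2; remainder on division = 97/16x_1x_2 + 41/128x_2^2 - 175/32x_1 + 127/64x_2 - 295/128.

lcm(LM(g_1), LM(g_2)) = x_1x_2^3.
S = (lcm/LT(g_1))·g_1 − (lcm/LT(g_2))·g_2 = -5/8x_1^2x_2 + 1/8x_1x_2^2 - 3/2x_1^2 + 6x_1x_2 - 3/8x_2^2 - 5x_1 + 3/8x_2.
Reduce S modulo (g_1, g_2, g_3) in that order:
  leading term x_1^2x_2: subtract (5/16x_2)·g_3 from -5/8x_1^2x_2 + 1/8x_1x_2^2 - 3/2x_1^2 + 6x_1x_2 - 3/8x_2^2 - 5x_1 + 3/8x_2 → 1/8x_1x_2^2 + 5/16x_2^3 - 3/2x_1^2 + 6x_1x_2 - 3/8x_2^2 - 5x_1 + 1/16x_2
  leading term x_1x_2^2: subtract (1/64)·g_1 from 1/8x_1x_2^2 + 5/16x_2^3 - 3/2x_1^2 + 6x_1x_2 - 3/8x_2^2 - 5x_1 + 1/16x_2 → 5/16x_2^3 - 89/64x_1^2 + 383/64x_1x_2 - 3/8x_2^2 - 5x_1 + 7/64x_2 - 3/64
  leading term x_2^3: subtract (5/32)·g_2 from 5/16x_2^3 - 89/64x_1^2 + 383/64x_1x_2 - 3/8x_2^2 - 5x_1 + 7/64x_2 - 3/64 → -89/64x_1^2 + 97/16x_1x_2 - 3/8x_2^2 - 175/32x_1 + 127/64x_2 - 103/64
  leading term x_1^2: subtract (89/128)·g_3 from -89/64x_1^2 + 97/16x_1x_2 - 3/8x_2^2 - 175/32x_1 + 127/64x_2 - 103/64 → 97/16x_1x_2 + 41/128x_2^2 - 175/32x_1 + 127/64x_2 - 295/128
  leading term x_1x_2: no divisor's leading term divides it; move 97/16x_1x_2 to the remainder.
  leading term x_2^2: no divisor's leading term divides it; move 41/128x_2^2 to the remainder.
  leading term x_1: no divisor's leading term divides it; move -175/32x_1 to the remainder.
  leading term x_2: no divisor's leading term divides it; move 127/64x_2 to the remainder.
  leading term 1: no divisor's leading term divides it; move -295/128 to the remainder.
The remainder 97/16x_1x_2 + 41/128x_2^2 - 175/32x_1 + 127/64x_2 - 295/128 is nonzero, so it would be added as the next basis element.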